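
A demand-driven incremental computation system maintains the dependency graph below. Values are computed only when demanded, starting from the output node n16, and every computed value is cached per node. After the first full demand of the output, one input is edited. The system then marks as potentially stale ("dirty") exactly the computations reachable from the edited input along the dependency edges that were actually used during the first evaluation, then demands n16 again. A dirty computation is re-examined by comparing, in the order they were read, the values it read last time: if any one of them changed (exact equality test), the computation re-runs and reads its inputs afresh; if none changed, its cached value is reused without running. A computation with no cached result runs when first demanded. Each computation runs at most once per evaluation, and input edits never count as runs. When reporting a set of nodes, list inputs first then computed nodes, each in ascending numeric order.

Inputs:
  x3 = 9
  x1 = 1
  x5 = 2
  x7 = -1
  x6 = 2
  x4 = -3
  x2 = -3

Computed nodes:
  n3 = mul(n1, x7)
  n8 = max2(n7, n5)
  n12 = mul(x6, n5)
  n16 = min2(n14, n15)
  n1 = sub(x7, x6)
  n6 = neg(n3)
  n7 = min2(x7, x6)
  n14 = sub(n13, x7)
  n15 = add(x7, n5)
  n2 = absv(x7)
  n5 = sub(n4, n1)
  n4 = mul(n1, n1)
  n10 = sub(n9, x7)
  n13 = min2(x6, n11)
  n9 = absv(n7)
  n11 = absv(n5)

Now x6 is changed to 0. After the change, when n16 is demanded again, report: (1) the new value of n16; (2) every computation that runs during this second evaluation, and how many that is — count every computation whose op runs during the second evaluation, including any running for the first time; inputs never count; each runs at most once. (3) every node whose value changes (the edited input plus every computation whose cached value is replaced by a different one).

First evaluation (everything demanded from the output):
  n1 = sub(-1, 2) = -3
  n4 = mul(-3, -3) = 9
  n5 = sub(9, -3) = 12
  n11 = absv(12) = 12
  n13 = min2(2, 12) = 2
  n14 = sub(2, -1) = 3
  n15 = add(-1, 12) = 11
  n16 = min2(3, 11) = 3

Propagation after the edit:
  n1: runs — x6 2->0; result -1.
  n4: runs — n1 -3->-1; n1 -3->-1; result 1.
  n5: runs — n4 9->1; n1 -3->-1; result 2.
  n11: runs — n5 12->2; result 2.
  n13: runs — x6 2->0; n11 12->2; result 0.
  n14: runs — n13 2->0; result 1.
  n15: runs — n5 12->2; result 1.
  n16: runs — n14 3->1; n15 11->1; result 1.

New value of n16: 1.
Computations that run: n1, n4, n5, n11, n13, n14, n15, n16 — 8 in total.
Values that change: x6, n1, n4, n5, n11, n13, n14, n15, n16.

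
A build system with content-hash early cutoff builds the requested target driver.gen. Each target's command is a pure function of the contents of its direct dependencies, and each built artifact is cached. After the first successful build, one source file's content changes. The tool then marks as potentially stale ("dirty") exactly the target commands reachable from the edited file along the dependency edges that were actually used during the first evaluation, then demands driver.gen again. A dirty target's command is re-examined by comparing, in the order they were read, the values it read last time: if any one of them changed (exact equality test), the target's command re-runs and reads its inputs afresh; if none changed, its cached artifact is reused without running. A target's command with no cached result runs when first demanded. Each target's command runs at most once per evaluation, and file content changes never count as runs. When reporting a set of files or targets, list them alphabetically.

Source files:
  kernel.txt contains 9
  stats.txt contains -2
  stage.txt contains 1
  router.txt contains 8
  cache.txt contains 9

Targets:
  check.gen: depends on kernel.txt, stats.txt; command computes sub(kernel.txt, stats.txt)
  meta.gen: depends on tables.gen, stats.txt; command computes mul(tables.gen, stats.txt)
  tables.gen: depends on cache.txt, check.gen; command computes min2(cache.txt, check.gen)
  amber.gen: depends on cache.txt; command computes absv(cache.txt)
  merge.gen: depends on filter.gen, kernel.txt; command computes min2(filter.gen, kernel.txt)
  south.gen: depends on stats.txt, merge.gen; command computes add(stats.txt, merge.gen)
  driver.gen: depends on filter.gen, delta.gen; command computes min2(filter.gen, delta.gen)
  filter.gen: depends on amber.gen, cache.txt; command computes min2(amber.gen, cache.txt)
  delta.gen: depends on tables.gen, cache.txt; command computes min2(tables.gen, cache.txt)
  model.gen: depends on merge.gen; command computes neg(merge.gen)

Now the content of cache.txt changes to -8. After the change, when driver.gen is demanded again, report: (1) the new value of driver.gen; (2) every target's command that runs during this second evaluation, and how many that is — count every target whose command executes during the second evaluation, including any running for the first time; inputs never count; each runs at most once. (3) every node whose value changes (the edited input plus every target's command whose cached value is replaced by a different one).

First evaluation (everything demanded from the output):
  amber.gen = absv(9) = 9
  check.gen = sub(9, -2) = 11
  filter.gen = min2(9, 9) = 9
  tables.gen = min2(9, 11) = 9
  delta.gen = min2(9, 9) = 9
  driver.gen = min2(9, 9) = 9

Propagation after the edit:
  amber.gen: runs — cache.txt 9->-8; result 8.
  filter.gen: runs — amber.gen 9->8; cache.txt 9->-8; result -8.
  tables.gen: runs — cache.txt 9->-8; result -8.
  delta.gen: runs — tables.gen 9->-8; cache.txt 9->-8; result -8.
  driver.gen: runs — filter.gen 9->-8; delta.gen 9->-8; result -8.

New value of driver.gen: -8.
Target commands that run: amber.gen, delta.gen, driver.gen, filter.gen, tables.gen — 5 in total.
Values that change: amber.gen, cache.txt, delta.gen, driver.gen, filter.gen, tables.gen.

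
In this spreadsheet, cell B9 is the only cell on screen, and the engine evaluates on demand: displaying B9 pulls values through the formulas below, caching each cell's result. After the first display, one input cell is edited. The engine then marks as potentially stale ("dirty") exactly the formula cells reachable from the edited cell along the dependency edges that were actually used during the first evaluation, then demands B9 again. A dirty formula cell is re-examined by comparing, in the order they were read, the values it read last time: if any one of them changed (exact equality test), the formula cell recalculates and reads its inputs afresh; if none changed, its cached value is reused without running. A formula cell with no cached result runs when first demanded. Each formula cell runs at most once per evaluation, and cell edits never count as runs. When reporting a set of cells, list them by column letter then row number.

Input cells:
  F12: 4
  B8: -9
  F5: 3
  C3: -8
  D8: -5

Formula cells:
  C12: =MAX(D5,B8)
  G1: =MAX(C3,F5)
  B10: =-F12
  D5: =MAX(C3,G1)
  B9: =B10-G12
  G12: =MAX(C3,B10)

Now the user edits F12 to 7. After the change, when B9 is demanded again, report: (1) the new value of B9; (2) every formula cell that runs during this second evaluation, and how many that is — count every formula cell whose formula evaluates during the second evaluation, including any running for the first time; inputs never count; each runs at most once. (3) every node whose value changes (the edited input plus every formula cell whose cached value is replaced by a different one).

B9 now evaluates to 0.
Run set: B9, B10, G12 (3 run).
Changed values: B10, F12, G12.

Initial pass — values computed on the first demand:
  B10 = -(4) = -4
  G12 = MAX(-8, -4) = -4
  B9 = -4 - -4 = 0

Second demand — change propagation:
  B10: re-runs because F12 4->7; new result -7.
  G12: re-runs because B10 -4->-7; new result -7.
  B9: re-runs because B10 -4->-7; G12 -4->-7; new result 0 (unchanged).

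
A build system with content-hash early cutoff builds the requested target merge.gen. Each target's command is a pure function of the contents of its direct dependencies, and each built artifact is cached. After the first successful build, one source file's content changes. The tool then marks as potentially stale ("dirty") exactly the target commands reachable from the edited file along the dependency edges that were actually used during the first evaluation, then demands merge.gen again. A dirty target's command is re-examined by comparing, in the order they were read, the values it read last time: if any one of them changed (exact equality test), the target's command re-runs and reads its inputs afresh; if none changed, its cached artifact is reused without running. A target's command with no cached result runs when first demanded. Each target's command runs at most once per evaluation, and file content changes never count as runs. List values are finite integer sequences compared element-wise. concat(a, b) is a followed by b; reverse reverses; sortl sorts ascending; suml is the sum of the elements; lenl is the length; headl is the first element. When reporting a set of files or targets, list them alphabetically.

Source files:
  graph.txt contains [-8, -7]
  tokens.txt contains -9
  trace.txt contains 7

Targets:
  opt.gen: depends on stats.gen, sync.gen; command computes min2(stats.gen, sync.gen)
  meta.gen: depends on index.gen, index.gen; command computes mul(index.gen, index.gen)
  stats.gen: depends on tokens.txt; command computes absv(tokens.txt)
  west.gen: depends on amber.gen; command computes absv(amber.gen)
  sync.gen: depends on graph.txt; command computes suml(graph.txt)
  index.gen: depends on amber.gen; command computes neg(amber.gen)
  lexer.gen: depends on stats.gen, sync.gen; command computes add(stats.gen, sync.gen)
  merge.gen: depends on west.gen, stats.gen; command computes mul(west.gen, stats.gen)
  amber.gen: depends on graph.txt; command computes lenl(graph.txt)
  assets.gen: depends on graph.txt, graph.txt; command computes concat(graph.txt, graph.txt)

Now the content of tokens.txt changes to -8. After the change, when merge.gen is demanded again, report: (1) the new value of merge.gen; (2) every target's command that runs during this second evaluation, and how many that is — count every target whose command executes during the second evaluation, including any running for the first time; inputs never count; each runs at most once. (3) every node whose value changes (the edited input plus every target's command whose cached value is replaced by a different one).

First evaluation (everything demanded from the output):
  amber.gen = lenl([-8, -7]) = 2
  stats.gen = absv(-9) = 9
  west.gen = absv(2) = 2
  merge.gen = mul(2, 9) = 18

Propagation after the edit:
  stats.gen: runs — tokens.txt -9->-8; result 8.
  merge.gen: runs — stats.gen 9->8; result 16.

New value of merge.gen: 16.
Target commands that run: merge.gen, stats.gen — 2 in total.
Values that change: merge.gen, stats.gen, tokens.txt.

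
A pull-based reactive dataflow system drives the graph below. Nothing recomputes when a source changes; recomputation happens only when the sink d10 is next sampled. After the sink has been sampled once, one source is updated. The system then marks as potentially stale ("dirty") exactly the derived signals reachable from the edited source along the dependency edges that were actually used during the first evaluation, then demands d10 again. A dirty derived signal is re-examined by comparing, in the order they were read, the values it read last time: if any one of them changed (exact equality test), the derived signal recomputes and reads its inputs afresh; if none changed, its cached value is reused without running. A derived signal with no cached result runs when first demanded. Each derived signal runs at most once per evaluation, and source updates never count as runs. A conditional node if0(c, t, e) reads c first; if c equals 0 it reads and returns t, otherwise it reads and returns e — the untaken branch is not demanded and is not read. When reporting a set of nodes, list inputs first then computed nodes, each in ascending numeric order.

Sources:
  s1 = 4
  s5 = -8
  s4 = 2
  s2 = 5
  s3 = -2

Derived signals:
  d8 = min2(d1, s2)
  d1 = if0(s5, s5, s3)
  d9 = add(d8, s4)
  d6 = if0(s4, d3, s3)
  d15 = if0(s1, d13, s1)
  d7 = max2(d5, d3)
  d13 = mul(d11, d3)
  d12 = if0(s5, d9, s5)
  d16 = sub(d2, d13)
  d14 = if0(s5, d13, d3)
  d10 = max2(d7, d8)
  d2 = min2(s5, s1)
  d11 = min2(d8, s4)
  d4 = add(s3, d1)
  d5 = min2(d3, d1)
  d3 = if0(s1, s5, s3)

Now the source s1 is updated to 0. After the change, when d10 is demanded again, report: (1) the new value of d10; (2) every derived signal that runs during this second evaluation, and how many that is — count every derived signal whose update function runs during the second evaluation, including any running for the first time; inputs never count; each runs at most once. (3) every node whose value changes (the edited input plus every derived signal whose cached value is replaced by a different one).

New value of d10: -2.
Derived signals that run: d3, d5, d7, d10 — 4 in total.
Values that change: s1, d3, d5, d7.

First evaluation (everything demanded from the output):
  d1 = if0(s5=-8 -> else branch s3) = -2
  d3 = if0(s1=4 -> else branch s3) = -2
  d5 = min2(-2, -2) = -2
  d7 = max2(-2, -2) = -2
  d8 = min2(-2, 5) = -2
  d10 = max2(-2, -2) = -2

Propagation after the edit:
  d3: runs — s1 4->0; result -8.
  d5: runs — d3 -2->-8; result -8.
  d7: runs — d5 -2->-8; d3 -2->-8; result -8.
  d10: runs — d7 -2->-8; result -2 (same value as before).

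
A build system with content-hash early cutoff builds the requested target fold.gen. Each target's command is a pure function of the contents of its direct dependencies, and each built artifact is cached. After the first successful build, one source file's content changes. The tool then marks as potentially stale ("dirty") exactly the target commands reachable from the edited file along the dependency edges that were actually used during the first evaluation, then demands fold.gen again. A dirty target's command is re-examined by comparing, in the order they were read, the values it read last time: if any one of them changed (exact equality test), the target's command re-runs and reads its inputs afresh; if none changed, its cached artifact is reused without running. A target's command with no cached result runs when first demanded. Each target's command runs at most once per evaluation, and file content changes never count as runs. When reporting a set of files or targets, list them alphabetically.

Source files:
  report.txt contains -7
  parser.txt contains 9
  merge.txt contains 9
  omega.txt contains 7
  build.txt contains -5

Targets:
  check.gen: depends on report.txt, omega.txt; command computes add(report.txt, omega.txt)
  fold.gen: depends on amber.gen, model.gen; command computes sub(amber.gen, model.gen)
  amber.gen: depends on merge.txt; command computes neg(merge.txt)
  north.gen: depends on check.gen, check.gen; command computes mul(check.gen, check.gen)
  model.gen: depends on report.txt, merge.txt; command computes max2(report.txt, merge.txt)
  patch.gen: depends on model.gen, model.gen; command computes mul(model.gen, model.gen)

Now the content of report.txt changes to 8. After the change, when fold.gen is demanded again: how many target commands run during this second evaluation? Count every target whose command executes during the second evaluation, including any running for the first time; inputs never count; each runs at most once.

Target commands that run: model.gen — 1 in total.
Key observation: the change is absorbed at model.gen — it re-runs but produces the same value, and the output's value is unchanged.

First evaluation (everything demanded from the output):
  amber.gen = neg(9) = -9
  model.gen = max2(-7, 9) = 9
  fold.gen = sub(-9, 9) = -18

Propagation after the edit:
  model.gen: runs — report.txt -7->8; result 9 (same value as before).
  fold.gen: checked — values it read are unchanged (amber.gen unchanged, model.gen unchanged); reused cached -18 without running.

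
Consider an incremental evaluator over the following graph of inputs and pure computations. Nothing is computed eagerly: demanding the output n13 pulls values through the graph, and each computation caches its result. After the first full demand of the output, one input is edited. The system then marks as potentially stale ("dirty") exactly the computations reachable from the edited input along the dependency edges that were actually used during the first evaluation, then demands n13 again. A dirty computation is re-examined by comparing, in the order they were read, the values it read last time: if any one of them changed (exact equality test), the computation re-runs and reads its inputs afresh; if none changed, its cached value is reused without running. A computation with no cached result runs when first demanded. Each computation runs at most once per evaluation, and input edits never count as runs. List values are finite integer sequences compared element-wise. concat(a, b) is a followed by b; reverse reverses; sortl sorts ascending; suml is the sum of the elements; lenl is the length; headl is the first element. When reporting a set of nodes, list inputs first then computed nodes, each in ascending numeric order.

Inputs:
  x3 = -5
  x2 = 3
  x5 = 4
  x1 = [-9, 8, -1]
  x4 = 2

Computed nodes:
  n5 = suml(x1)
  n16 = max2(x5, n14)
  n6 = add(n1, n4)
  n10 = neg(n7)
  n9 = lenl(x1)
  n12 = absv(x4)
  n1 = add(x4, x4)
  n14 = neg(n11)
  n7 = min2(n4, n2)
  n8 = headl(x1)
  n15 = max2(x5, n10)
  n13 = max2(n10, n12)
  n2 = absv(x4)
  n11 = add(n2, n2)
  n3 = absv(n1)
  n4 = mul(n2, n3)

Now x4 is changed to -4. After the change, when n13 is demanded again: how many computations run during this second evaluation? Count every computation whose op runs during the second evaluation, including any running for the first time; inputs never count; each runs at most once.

Initial pass — values computed on the first demand:
  n1 = add(2, 2) = 4
  n2 = absv(2) = 2
  n3 = absv(4) = 4
  n4 = mul(2, 4) = 8
  n7 = min2(8, 2) = 2
  n10 = neg(2) = -2
  n12 = absv(2) = 2
  n13 = max2(-2, 2) = 2

Second demand — change propagation:
  n1: re-runs because x4 2->-4; x4 2->-4; new result -8.
  n2: re-runs because x4 2->-4; new result 4.
  n3: re-runs because n1 4->-8; new result 8.
  n4: re-runs because n2 2->4; n3 4->8; new result 32.
  n7: re-runs because n4 8->32; n2 2->4; new result 4.
  n10: re-runs because n7 2->4; new result -4.
  n12: re-runs because x4 2->-4; new result 4.
  n13: re-runs because n10 -2->-4; n12 2->4; new result 4.

Run set: n1, n2, n3, n4, n7, n10, n12, n13 (8 run).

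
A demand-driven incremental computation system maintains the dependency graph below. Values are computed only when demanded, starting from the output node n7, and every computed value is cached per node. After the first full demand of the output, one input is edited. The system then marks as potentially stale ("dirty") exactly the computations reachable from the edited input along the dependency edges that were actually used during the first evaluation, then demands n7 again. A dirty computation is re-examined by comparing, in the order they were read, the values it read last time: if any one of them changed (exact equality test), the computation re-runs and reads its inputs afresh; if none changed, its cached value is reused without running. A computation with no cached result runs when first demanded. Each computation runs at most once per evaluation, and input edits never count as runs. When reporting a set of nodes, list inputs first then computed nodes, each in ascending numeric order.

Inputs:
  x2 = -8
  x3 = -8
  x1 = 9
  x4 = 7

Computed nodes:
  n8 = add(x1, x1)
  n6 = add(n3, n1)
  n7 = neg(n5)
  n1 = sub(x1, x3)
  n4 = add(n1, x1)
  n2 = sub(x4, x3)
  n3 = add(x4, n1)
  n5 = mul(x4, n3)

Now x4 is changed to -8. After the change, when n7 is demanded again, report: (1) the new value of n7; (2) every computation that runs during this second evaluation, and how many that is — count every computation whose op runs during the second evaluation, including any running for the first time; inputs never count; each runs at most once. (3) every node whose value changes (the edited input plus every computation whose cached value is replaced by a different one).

First evaluation (everything demanded from the output):
  n1 = sub(9, -8) = 17
  n3 = add(7, 17) = 24
  n5 = mul(7, 24) = 168
  n7 = neg(168) = -168

Propagation after the edit:
  n3: runs — x4 7->-8; result 9.
  n5: runs — x4 7->-8; n3 24->9; result -72.
  n7: runs — n5 168->-72; result 72.

New value of n7: 72.
Computations that run: n3, n5, n7 — 3 in total.
Values that change: x4, n3, n5, n7.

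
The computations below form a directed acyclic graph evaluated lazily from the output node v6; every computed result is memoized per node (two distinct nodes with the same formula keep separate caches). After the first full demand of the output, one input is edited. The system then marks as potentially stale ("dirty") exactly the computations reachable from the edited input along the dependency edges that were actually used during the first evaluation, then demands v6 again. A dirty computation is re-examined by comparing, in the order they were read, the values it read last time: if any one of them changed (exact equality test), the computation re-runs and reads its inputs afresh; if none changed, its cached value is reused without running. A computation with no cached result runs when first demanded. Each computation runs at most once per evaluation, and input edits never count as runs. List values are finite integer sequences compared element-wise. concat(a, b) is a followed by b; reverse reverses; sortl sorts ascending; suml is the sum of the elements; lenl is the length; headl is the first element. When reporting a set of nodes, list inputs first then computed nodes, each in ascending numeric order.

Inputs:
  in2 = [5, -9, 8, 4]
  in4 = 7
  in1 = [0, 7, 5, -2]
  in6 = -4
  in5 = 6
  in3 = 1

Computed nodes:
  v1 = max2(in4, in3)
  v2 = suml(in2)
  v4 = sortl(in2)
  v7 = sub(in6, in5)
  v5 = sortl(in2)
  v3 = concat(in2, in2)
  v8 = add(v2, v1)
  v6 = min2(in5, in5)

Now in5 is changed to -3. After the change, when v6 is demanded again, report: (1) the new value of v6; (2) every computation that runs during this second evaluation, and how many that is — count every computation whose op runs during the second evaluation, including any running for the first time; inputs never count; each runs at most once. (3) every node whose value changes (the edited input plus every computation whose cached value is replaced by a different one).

Demanding v6 again yields -3.
1 computations run: v6.
The nodes whose values change: in5, v6.

First demand of the output computes:
  v6 = min2(6, 6) = 6

After the edit, cleaning proceeds:
  v6: a read changed (in5 6->-3; in5 6->-3) — executes, giving -3.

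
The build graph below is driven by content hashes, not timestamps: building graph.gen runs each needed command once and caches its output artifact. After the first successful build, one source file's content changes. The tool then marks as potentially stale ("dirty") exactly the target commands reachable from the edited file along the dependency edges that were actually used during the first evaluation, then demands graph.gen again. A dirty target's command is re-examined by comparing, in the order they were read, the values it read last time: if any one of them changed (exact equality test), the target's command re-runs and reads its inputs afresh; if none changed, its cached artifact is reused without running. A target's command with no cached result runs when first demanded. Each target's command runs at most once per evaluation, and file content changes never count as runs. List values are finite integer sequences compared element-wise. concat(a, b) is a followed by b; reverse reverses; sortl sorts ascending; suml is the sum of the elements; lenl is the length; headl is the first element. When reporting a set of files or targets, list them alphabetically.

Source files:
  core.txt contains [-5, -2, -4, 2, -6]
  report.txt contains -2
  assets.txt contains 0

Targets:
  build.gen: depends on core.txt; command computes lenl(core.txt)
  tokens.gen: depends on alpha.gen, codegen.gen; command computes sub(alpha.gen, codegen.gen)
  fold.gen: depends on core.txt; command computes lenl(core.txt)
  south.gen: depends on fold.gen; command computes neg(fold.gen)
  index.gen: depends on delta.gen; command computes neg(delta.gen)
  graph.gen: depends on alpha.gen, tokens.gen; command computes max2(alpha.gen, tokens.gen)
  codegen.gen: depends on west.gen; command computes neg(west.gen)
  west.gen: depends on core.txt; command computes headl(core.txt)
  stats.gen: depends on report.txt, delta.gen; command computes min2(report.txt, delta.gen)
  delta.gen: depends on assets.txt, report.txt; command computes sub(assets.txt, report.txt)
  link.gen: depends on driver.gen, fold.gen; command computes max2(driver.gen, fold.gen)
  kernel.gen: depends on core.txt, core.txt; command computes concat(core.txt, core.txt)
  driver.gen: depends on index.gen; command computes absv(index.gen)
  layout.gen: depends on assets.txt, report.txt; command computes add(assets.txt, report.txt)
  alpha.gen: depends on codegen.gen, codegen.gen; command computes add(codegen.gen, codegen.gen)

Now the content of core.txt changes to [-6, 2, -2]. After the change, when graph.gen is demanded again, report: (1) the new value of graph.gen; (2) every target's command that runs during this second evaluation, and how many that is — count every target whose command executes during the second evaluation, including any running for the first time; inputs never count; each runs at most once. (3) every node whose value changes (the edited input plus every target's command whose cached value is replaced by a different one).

Initial pass — values computed on the first demand:
  west.gen = headl([-5, -2, -4, 2, -6]) = -5
  codegen.gen = neg(-5) = 5
  alpha.gen = add(5, 5) = 10
  tokens.gen = sub(10, 5) = 5
  graph.gen = max2(10, 5) = 10

Second demand — change propagation:
  west.gen: re-runs because core.txt [-5, -2, -4, 2, -6]->[-6, 2, -2]; new result -6.
  codegen.gen: re-runs because west.gen -5->-6; new result 6.
  alpha.gen: re-runs because codegen.gen 5->6; codegen.gen 5->6; new result 12.
  tokens.gen: re-runs because alpha.gen 10->12; codegen.gen 5->6; new result 6.
  graph.gen: re-runs because alpha.gen 10->12; tokens.gen 5->6; new result 12.

graph.gen now evaluates to 12.
Run set: alpha.gen, codegen.gen, graph.gen, tokens.gen, west.gen (5 run).
Changed values: alpha.gen, codegen.gen, core.txt, graph.gen, tokens.gen, west.gen.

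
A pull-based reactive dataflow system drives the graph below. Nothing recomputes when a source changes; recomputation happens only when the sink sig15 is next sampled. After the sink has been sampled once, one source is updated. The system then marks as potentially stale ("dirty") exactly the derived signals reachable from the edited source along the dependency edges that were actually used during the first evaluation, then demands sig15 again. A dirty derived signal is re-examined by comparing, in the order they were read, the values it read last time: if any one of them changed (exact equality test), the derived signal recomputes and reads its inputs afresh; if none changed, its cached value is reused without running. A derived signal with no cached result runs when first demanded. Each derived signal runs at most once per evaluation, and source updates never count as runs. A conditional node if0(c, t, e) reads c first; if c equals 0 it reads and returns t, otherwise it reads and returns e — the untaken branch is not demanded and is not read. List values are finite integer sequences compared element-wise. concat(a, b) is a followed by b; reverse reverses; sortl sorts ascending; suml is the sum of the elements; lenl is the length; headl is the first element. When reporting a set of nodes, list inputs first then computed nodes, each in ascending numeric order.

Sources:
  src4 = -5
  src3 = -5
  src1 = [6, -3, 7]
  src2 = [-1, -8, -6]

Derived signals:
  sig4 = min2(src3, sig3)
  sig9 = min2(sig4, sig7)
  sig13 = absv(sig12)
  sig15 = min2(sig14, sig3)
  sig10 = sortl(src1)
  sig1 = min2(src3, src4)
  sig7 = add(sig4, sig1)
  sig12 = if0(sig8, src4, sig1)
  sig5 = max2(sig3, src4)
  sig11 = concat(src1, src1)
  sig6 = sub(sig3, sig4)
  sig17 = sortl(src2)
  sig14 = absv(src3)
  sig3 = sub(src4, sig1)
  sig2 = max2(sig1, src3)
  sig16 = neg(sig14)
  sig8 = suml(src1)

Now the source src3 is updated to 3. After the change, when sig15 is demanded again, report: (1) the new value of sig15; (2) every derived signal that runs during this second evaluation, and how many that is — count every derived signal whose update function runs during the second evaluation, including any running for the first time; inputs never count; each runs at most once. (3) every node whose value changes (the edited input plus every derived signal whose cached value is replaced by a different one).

First evaluation (everything demanded from the output):
  sig1 = min2(-5, -5) = -5
  sig3 = sub(-5, -5) = 0
  sig14 = absv(-5) = 5
  sig15 = min2(5, 0) = 0

Propagation after the edit:
  sig1: runs — src3 -5->3; result -5 (same value as before).
  sig3: checked — values it read are unchanged (src4 unchanged, sig1 unchanged); reused cached 0 without running.
  sig14: runs — src3 -5->3; result 3.
  sig15: runs — sig14 5->3; result 0 (same value as before).

Key observation: the cutoff stops propagation at sig3 — its inputs' values are unchanged, so it reuses its cache.

New value of sig15: 0.
Derived signals that run: sig1, sig14, sig15 — 3 in total.
Values that change: src3, sig14.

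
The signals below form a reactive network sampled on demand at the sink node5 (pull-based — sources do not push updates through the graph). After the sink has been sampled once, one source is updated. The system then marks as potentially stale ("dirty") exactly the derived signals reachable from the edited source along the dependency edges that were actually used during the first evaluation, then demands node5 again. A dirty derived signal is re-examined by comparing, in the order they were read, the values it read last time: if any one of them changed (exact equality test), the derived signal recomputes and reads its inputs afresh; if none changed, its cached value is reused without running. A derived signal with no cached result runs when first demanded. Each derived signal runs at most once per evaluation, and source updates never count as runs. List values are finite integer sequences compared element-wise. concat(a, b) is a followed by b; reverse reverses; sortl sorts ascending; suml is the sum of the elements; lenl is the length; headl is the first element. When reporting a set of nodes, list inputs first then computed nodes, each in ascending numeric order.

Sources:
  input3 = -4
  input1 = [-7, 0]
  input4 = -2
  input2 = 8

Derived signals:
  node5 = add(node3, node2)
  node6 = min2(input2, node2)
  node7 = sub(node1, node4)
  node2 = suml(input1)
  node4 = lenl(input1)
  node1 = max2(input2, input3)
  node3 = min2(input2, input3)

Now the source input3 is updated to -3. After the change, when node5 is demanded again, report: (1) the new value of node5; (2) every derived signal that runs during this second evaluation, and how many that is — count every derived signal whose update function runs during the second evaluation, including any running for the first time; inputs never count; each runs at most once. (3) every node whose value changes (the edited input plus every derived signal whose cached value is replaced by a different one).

node5 now evaluates to -10.
Run set: node3, node5 (2 run).
Changed values: input3, node3, node5.

Initial pass — values computed on the first demand:
  node2 = suml([-7, 0]) = -7
  node3 = min2(8, -4) = -4
  node5 = add(-4, -7) = -11

Second demand — change propagation:
  node3: re-runs because input3 -4->-3; new result -3.
  node5: re-runs because node3 -4->-3; new result -10.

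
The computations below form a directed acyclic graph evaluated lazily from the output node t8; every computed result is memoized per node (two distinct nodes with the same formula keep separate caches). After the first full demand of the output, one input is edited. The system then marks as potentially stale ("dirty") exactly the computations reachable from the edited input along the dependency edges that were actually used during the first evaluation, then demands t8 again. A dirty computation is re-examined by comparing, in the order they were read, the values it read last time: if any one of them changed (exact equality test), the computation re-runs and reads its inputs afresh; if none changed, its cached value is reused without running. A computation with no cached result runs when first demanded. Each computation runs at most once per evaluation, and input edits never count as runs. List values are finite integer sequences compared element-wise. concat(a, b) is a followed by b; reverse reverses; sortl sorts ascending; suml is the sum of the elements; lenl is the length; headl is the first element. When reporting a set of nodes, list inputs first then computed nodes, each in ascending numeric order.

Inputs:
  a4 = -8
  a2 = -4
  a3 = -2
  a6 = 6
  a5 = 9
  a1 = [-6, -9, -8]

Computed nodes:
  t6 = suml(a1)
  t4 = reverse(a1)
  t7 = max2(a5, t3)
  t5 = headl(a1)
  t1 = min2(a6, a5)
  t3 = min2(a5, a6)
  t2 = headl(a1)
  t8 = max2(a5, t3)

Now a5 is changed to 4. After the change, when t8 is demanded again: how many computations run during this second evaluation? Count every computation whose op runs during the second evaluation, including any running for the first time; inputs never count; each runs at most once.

2 computations run: t3, t8.

First demand of the output computes:
  t3 = min2(9, 6) = 6
  t8 = max2(9, 6) = 9

After the edit, cleaning proceeds:
  t3: a read changed (a5 9->4) — executes, giving 4.
  t8: a read changed (a5 9->4; t3 6->4) — executes, giving 4.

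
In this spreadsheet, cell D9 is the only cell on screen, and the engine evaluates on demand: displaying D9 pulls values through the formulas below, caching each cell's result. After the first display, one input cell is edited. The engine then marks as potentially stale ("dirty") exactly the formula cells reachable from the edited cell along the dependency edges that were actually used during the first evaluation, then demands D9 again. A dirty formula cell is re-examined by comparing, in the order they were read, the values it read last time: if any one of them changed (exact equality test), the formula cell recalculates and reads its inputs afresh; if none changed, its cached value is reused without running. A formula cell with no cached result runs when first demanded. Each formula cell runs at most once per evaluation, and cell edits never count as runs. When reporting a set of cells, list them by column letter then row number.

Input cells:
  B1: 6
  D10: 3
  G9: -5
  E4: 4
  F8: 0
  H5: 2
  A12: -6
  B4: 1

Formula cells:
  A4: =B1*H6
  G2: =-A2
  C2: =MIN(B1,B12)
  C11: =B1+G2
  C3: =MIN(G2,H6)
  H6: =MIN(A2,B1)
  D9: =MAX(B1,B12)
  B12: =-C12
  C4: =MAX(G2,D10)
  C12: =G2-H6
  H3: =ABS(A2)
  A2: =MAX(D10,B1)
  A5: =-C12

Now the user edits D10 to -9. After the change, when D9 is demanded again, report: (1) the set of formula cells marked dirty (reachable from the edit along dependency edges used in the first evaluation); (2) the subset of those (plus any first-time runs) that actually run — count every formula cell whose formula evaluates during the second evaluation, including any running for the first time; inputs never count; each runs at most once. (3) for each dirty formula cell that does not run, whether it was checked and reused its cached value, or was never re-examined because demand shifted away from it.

Dirty set: A2, B12, C12, D9, G2, H6.
Run set: A2 (1 run).
Re-examined without running (cache reused): B12, C12, D9, G2, H6.
The important point: A2 recomputes to an identical value, and the output ends up unchanged.

Initial pass — values computed on the first demand:
  A2 = MAX(3, 6) = 6
  G2 = -(6) = -6
  H6 = MIN(6, 6) = 6
  C12 = -6 - 6 = -12
  B12 = -(-12) = 12
  D9 = MAX(6, 12) = 12

Second demand — change propagation:
  A2: re-runs because D10 3->-9; new result 6 (unchanged).
  G2: re-examined; everything it read last time is the same (A2 unchanged) — cache -6 kept, no run.
  H6: re-examined; everything it read last time is the same (A2 unchanged, B1 unchanged) — cache 6 kept, no run.
  C12: re-examined; everything it read last time is the same (G2 unchanged, H6 unchanged) — cache -12 kept, no run.
  B12: re-examined; everything it read last time is the same (C12 unchanged) — cache 12 kept, no run.
  D9: re-examined; everything it read last time is the same (B1 unchanged, B12 unchanged) — cache 12 kept, no run.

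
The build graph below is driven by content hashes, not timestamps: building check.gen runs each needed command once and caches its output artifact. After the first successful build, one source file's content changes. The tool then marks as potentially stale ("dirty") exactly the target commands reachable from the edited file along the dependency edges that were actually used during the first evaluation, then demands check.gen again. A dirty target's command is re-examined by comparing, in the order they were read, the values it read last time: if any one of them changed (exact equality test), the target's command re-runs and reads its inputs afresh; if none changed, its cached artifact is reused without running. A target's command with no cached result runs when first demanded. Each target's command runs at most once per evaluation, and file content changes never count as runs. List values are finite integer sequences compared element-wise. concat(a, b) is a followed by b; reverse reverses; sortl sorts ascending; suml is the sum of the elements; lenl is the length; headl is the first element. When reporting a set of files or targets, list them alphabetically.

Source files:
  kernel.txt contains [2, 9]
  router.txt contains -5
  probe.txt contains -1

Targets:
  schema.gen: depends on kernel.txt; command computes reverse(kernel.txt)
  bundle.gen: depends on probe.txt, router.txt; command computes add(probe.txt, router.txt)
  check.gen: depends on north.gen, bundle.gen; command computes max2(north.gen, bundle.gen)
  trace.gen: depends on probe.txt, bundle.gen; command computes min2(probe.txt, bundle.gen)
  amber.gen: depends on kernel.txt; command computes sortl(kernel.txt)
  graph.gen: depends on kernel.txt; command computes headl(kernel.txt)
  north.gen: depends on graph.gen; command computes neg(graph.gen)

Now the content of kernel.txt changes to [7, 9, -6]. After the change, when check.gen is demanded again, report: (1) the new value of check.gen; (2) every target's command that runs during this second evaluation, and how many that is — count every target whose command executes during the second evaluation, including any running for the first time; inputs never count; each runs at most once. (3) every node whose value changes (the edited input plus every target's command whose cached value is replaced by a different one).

check.gen now evaluates to -6.
Run set: check.gen, graph.gen, north.gen (3 run).
Changed values: check.gen, graph.gen, kernel.txt, north.gen.

Initial pass — values computed on the first demand:
  bundle.gen = add(-1, -5) = -6
  graph.gen = headl([2, 9]) = 2
  north.gen = neg(2) = -2
  check.gen = max2(-2, -6) = -2

Second demand — change propagation:
  graph.gen: re-runs because kernel.txt [2, 9]->[7, 9, -6]; new result 7.
  north.gen: re-runs because graph.gen 2->7; new result -7.
  check.gen: re-runs because north.gen -2->-7; new result -6.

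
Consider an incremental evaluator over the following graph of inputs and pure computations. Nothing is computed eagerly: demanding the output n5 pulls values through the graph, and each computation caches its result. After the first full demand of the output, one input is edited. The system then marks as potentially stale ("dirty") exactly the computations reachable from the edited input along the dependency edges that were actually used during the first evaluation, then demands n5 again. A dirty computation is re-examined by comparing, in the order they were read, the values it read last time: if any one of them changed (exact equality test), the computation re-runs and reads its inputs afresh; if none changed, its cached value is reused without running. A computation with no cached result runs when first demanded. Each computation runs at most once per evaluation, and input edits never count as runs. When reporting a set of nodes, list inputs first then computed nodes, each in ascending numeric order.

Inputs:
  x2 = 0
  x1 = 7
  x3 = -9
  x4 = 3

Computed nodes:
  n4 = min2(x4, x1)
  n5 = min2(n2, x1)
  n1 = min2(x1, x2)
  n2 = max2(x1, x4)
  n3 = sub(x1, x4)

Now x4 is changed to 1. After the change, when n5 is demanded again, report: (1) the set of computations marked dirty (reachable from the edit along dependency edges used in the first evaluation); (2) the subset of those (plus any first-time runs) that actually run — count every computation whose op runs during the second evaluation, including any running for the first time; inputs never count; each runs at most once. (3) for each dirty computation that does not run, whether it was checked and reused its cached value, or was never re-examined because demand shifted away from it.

Initial pass — values computed on the first demand:
  n2 = max2(7, 3) = 7
  n5 = min2(7, 7) = 7

Second demand — change propagation:
  n2: re-runs because x4 3->1; new result 7 (unchanged).
  n5: re-examined; everything it read last time is the same (n2 unchanged, x1 unchanged) — cache 7 kept, no run.

The important point: n2 recomputes to an identical value, and the output ends up unchanged.

Dirty set: n2, n5.
Run set: n2 (1 run).
Re-examined without running (cache reused): n5.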